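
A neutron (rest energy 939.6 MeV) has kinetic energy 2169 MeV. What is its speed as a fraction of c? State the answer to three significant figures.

0.953c

K = (γ−1)mc², so γ = 1 + 2169/939.6 = 3.3084.
Then v/c = √(1 − γ⁻²) = √(1 − 0.0913617) = √0.9086383 = 0.953.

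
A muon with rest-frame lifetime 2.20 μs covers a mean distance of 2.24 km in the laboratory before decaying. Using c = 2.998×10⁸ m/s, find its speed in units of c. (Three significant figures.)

0.959c

d = βγcτ ⇒ βγ = d/(cτ) = 2240 m / (659.56 m) = 3.3962.
β = (βγ)/√(1+(βγ)²) = 3.3962/√12.5342 = 0.959.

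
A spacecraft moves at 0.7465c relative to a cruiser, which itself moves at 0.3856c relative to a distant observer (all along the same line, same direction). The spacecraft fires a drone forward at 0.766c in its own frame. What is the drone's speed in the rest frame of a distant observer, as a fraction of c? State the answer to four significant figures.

0.9831c

First combine the drone and spacecraft (S''→S'): u₁ = (0.766 + 0.7465)/(1 + 0.766×0.7465) = 1.5125/1.571819 = 0.96226.
Then combine with the cruiser (S'→S): u = (0.96226 + 0.3856)/(1 + 0.96226×0.3856) = 1.34786/1.371047456 = 0.98309.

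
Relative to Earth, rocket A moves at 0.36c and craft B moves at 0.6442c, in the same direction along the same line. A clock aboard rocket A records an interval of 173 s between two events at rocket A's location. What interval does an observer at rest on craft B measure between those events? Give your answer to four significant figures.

The velocity of rocket A relative to craft B is (0.36 − 0.6442)c / (1 − 0.36×0.6442) = −0.37001c; relative speed 0.37001c.
γ for this relative speed: γ = 1/√(1 − 0.136907) = 1.0764.
Rocket A's interval is proper; time dilation gives Δt_B = γΔτ = 1.0764 × 173 s = 186.2 s.

186.2 s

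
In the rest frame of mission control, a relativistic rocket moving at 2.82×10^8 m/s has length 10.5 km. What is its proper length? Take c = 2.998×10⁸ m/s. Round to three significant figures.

30.9 km

β = v/c = (2.82×10^8 m/s)/(2.998×10⁸ m/s) = 0.940627.
γ = 1/√(1 − β²) = 1/√(1 − 0.8847792) = 1/√0.1152208 = 1/0.339442 = 2.946.
Proper length: L₀ = γ·L = 2.946 × 10.5 = 30.9 km.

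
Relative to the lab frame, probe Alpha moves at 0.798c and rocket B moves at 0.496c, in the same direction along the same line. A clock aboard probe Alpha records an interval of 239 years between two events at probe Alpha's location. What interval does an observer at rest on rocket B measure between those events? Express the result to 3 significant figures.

Speed of probe Alpha in rocket B's frame: u = (v_A − v_B)/(1 − v_A v_B/c²) = (0.798 − 0.496)/(1 − 0.798×0.496) = 0.302/0.604192 = 0.49984; |u| = 0.49984c.
γ for this relative speed: γ = 1/√(1 − 0.24984) = 1.1546.
Probe Alpha's interval is proper; time dilation gives Δt_B = γΔτ = 1.1546 × 239 years = 276 years.

276 years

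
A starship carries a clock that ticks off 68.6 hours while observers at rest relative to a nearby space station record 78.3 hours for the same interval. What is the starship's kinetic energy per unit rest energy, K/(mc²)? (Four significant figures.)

0.1414

γ = Δt/Δτ = 78.3/68.6 = 1.1414.
K/(mc²) = γ − 1 = 1.1414 − 1 = 0.1414.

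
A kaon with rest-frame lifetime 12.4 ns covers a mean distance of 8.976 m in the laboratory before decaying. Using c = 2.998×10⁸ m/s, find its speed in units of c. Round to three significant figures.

0.924c

d = βγcτ ⇒ βγ = d/(cτ) = 8.976 m / (3.71752 m) = 2.4145.
β = (βγ)/√(1+(βγ)²) = 2.4145/√6.82981 = 0.924.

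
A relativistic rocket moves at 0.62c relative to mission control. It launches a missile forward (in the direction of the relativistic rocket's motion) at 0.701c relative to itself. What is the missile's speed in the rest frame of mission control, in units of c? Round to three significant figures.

0.921c

In units of c, u = (u' + v)/(1 + u'v) with u' = 0.701 and v = 0.62.
Numerator: 0.701 + 0.62 = 1.321. Denominator: 1 + (0.701)(0.62) = 1.43462.
u = 1.321/1.43462 = 0.9208, so the speed is 0.921c.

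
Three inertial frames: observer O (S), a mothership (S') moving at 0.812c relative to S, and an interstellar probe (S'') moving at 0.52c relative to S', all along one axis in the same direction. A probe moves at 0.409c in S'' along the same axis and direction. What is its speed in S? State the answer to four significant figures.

Compose velocities in two stages. Stage 1 (into S'): u₁ = (0.409+0.52)/(1+0.409×0.52) = 0.76607.
Stage 2 (into S): u = (0.76607+0.812)/(1+0.76607×0.812) = 0.97289, so the speed is 0.9729c.

0.9729c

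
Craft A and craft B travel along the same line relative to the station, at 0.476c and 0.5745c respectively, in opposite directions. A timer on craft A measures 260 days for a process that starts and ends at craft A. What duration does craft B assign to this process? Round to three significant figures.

Transform craft A's velocity into craft B's frame: (0.476 + 0.5745)/(1 + 0.476·0.5745) = 1.0505/1.273462, so the relative speed is 0.82492c.
At |u| = 0.82492c, γ = (1 − 0.680493)^(−1/2) = 1.7691.
The clock on craft A records proper time, so craft B measures Δt = γΔτ = 1.7691 × 260 = 460 days.

460 days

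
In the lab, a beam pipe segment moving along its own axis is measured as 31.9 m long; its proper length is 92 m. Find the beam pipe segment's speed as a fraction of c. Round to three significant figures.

Length contraction gives γ = L₀/L = 92/31.9 = 2.884.
β = √(1 − 1/γ²) = √0.879771 = 0.938.

0.938c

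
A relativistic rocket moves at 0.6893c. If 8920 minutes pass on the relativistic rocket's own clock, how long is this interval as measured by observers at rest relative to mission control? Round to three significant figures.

12300 minutes

With β = 0.6893, γ = 1/√(1 − 0.6893²) = 1/√0.52486551 = 1.3803.
The onboard clock measures proper time, so the interval in the rest frame of mission control is dilated: Δt = γ·Δτ = 1.3803 × 8920 minutes = 12300 minutes.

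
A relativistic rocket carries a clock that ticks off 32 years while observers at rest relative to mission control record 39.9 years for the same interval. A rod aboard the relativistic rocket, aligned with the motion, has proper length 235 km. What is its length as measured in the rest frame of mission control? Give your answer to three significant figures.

188 km

γ = Δt/Δτ = 39.9/32 = 1.24687.
L = L₀/γ = 235/1.24687 = 188 km.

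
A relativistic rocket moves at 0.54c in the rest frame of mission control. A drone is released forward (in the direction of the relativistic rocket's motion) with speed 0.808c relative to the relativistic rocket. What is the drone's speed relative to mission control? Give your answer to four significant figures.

0.9385c

Relativistic velocity addition: u = (u' + v)/(1 + u'v/c²), with u' = 0.808c and v = 0.54c.
Numerator: 0.808 + 0.54 = 1.348. Denominator: 1 + (0.808)(0.54) = 1.43632.
u = 1.348/1.43632 = 0.93851, so the speed is 0.9385c.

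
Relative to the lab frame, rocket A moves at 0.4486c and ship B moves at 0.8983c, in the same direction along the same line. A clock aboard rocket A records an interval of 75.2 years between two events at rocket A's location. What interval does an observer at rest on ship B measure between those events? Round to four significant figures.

114.3 years

Transform rocket A's velocity into ship B's frame: (0.4486 − 0.8983)/(1 − 0.4486·0.8983) = −0.4497/0.59702262, so the relative speed is 0.75324c.
γ for this relative speed: γ = 1/√(1 − 0.56737) = 1.5203.
The clock on rocket A records proper time, so ship B measures Δt = γΔτ = 1.5203 × 75.2 = 114.3 years.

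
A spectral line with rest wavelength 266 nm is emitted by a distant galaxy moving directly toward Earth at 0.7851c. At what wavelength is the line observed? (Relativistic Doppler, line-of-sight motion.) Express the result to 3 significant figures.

92.3 nm

Relativistic Doppler for wavelength: λ_obs = λ_src · √((1−β)/(1+β)).
With β = 0.7851: factor = √(0.2149/1.7851) = 0.34697.
λ_obs = 266 × 0.34697 = 92.3 nm.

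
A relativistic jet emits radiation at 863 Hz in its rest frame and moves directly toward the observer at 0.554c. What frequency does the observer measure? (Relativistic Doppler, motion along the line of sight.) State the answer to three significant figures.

1610 Hz

Relativistic Doppler (source moving toward): f_obs = f_src · √((1+β)/(1−β)).
With β = 0.554: factor = √(1.554/0.446) = 1.8666.
f_obs = 863 × 1.8666 = 1610 Hz.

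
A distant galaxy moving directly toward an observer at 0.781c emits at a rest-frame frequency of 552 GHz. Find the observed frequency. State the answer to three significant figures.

Relativistic Doppler (source moving toward): f_obs = f_src · √((1+β)/(1−β)).
With β = 0.781: factor = √(1.781/0.219) = 2.8517.
f_obs = 552 × 2.8517 = 1570 GHz.

1570 GHz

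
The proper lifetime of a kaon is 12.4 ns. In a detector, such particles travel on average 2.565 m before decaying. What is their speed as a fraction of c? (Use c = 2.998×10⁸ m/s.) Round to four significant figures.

0.5679c

d = βγcτ ⇒ βγ = d/(cτ) = 2.565 m / (3.71752 m) = 0.68998.
β = (βγ)/√(1+(βγ)²) = 0.68998/√1.476072 = 0.5679.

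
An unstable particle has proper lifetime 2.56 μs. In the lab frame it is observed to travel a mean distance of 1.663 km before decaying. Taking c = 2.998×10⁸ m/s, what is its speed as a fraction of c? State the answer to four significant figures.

d = βγcτ ⇒ βγ = d/(cτ) = 1663 m / (767.488 m) = 2.1668.
β = (βγ)/√(1+(βγ)²) = 2.1668/√5.69502 = 0.9080.

0.9080c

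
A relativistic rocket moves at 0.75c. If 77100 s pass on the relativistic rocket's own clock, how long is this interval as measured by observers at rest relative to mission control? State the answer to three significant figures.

1.17×10^5 s

With β = 0.75, γ = 1/√(1 − 0.75²) = 1/√0.4375 = 1.5119.
Time dilation: Δt = γ·Δτ = 1.5119 × 77100 = 1.17×10^5 s.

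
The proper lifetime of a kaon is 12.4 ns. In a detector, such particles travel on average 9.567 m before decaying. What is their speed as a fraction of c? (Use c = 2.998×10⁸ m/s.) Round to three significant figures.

0.932c

Let x = d/(cτ) = 9.567 m / (2.998×10⁸ m/s × 1.240×10^-8 s) = 2.5735. Since d = βγcτ, x = βγ = β/√(1−β²).
Solving: β² = x²/(1+x²) = 6.6229/7.6229 = 0.868816, so β = 0.932.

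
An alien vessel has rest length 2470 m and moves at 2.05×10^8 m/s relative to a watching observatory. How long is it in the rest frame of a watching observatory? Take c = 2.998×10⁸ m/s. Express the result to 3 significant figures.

1800 m

β = v/c = (2.05×10^8 m/s)/(2.998×10⁸ m/s) = 0.683789.
γ = 1/√(1 − β²) = 1/√(1 − 0.4675674) = 1/√0.5324326 = 1/0.72968 = 1.3705.
Along the direction of motion the measured length is L₀/γ = 2470/1.3705 = 1800 m.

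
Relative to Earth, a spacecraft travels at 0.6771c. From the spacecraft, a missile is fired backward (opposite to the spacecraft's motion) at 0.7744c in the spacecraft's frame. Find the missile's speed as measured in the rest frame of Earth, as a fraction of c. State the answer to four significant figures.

0.2046c

In units of c, u = (u' + v)/(1 + u'v) with u' = −0.7744 and v = 0.6771.
Numerator: −0.7744 + 0.6771 = −0.0973. Denominator: 1 + (−0.7744)(0.6771) = 0.47565376.
u = −0.0973/0.47565376 = −0.20456, so the speed is 0.2046c.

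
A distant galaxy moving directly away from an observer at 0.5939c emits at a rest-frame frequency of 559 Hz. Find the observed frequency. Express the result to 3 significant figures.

282 Hz

Relativistic Doppler (source moving away): f_obs = f_src · √((1−β)/(1+β)).
With β = 0.5939: factor = √(0.4061/1.5939) = 0.50476.
f_obs = 559 × 0.50476 = 282 Hz.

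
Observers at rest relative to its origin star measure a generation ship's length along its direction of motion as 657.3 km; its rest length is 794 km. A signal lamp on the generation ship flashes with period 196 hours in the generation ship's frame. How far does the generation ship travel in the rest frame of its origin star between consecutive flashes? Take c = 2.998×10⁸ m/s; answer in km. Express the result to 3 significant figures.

Length contraction gives γ = L₀/L = 794/657.3 = 1.20797.
β = √(1 − 1/γ²) = 0.56097. Lab-frame period = γτ = 1.20797×196 hours = 236.76 hours. Distance = βc × γτ = 0.56097 × 2.998×10⁸ m/s × 852336 s = 1.4334×10^14 m = 1.43×10^11 km.

1.43×10^11 km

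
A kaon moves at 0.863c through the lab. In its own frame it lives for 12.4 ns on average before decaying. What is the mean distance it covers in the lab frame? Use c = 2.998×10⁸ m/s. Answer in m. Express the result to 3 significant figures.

6.35 m

Lorentz factor: γ = (1 − 0.744769)^(−1/2) = 1.9794.
Lab-frame lifetime: Δt = γτ = 1.9794 × 12.4 ns = 24.545 ns.
Distance: d = vΔt = 0.863 × 2.998×10⁸ m/s × 2.4545×10^-8 s = 6.35 m.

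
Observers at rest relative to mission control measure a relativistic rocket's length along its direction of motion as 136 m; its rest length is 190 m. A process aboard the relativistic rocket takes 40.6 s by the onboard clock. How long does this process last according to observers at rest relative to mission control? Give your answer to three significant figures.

γ = L₀/L = 190/136 = 1.39706.
Δt = γΔτ = 1.39706 × 40.6 = 56.7 s.

56.7 s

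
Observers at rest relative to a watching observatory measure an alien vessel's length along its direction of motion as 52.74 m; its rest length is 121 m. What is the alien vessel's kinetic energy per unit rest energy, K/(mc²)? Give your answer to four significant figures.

1.294

γ = L₀/L = 121/52.74 = 2.29427.
K/(mc²) = γ − 1 = 2.29427 − 1 = 1.294.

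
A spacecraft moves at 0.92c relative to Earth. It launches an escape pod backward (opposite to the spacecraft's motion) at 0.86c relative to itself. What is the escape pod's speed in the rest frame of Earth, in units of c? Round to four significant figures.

0.2874c

In units of c, u = (u' + v)/(1 + u'v) with u' = −0.86 and v = 0.92.
Numerator: −0.86 + 0.92 = 0.06. Denominator: 1 + (−0.86)(0.92) = 0.2088.
u = 0.06/0.2088 = 0.28736, so the speed is 0.2874c.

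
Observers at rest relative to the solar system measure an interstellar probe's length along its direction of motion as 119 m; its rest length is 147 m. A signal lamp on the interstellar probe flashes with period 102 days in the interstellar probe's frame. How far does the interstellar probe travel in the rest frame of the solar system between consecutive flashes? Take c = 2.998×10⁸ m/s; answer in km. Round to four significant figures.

1.916×10^12 km

From L = L₀/γ: γ = 147/119 = 1.23529.
β = √(1 − 1/γ²) = 0.58708. Lab-frame period = γτ = 1.23529×102 days = 126 days. Distance = βc × γτ = 0.58708 × 2.998×10⁸ m/s × 10886400 s = 1.9161×10^15 m = 1.916×10^12 km.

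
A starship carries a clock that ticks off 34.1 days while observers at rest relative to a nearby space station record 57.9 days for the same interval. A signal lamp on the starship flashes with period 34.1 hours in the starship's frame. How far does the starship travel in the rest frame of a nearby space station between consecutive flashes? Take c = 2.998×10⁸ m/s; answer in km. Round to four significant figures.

5.050×10^10 km

The time-dilation ratio gives γ = 57.9/34.1 = 1.69795.
β = √(1 − 1/γ²) = 0.80817. Lab-frame period = γτ = 1.69795×34.1 hours = 57.9 hours. Distance = βc × γτ = 0.80817 × 2.998×10⁸ m/s × 208440 s = 5.0503×10^13 m = 5.050×10^10 km.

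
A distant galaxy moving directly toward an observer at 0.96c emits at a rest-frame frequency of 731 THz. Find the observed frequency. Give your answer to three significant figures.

5120 THz

Relativistic Doppler (source moving toward): f_obs = f_src · √((1+β)/(1−β)).
With β = 0.96: factor = √(1.96/0.04) = 7.
f_obs = 731 × 7 = 5120 THz.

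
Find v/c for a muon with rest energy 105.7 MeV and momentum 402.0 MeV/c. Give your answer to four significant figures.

0.9671

βγ = pc/(mc²) = 402.0/105.7 = 3.8032.
Since γ² = 1 + (βγ)² = 15.4643, γ = √15.4643 = 3.93247, and β = (βγ)/γ = 3.8032/3.93247 = 0.9671.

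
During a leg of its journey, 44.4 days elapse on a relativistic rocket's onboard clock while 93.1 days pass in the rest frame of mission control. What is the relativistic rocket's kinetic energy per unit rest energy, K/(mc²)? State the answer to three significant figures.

1.10

The time-dilation ratio gives γ = 93.1/44.4 = 2.09685.
K/(mc²) = γ − 1 = 2.09685 − 1 = 1.10.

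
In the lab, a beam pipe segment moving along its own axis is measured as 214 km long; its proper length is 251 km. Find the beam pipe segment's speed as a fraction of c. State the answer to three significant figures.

0.523c

Length contraction gives γ = L₀/L = 251/214 = 1.1729.
β = √(1 − 1/γ²) = √0.273094 = 0.523.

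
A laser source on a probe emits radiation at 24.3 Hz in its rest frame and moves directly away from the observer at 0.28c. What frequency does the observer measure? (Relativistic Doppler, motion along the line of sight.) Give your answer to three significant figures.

Relativistic Doppler (source moving away): f_obs = f_src · √((1−β)/(1+β)).
With β = 0.28: factor = √(0.72/1.28) = 0.75.
f_obs = 24.3 × 0.75 = 18.2 Hz.

18.2 Hz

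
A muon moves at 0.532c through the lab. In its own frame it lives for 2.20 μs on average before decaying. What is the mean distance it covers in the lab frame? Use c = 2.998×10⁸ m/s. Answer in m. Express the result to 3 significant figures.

414 m

With β = 0.532, γ = 1/√(1 − 0.532²) = 1/√0.716976 = 1.181.
Lab-frame lifetime: Δt = γτ = 1.181 × 2.20 μs = 2.5982 μs.
Distance: d = vΔt = 0.532 × 2.998×10⁸ m/s × 2.5982×10^-6 s = 414 m.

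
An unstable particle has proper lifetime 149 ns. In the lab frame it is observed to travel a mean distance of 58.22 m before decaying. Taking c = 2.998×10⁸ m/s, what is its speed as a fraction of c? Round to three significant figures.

0.793c

Let x = d/(cτ) = 58.22 m / (2.998×10⁸ m/s × 1.490×10^-7 s) = 1.3033. Since d = βγcτ, x = βγ = β/√(1−β²).
Solving: β² = x²/(1+x²) = 1.69859/2.69859 = 0.629436, so β = 0.793.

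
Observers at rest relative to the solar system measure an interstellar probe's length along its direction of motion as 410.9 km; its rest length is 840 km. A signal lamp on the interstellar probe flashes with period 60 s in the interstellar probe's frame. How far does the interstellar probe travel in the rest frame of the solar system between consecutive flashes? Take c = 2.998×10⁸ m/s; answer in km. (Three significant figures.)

γ = L₀/L = 840/410.9 = 2.04429.
β = √(1 − 1/γ²) = 0.87219. Lab-frame period = γτ = 2.04429×60 s = 122.66 s. Distance = βc × γτ = 0.87219 × 2.998×10⁸ m/s × 122.66 s = 3.2073×10^10 m = 3.21×10^7 km.

3.21×10^7 km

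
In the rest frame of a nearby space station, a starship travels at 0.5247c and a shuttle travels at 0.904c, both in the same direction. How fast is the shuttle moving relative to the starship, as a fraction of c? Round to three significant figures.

Transform to the starship's frame: u' = (u − v)/(1 − uv/c²).
u' = (0.904 − 0.5247)/(1 − 0.904×0.5247) = 0.3793/0.5256712 = 0.72155.
Speed in the starship's frame: 0.722c (in the same direction).

0.722c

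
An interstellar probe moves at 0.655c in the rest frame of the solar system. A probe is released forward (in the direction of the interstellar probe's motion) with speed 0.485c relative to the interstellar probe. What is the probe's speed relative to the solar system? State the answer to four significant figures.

0.8652c

Relativistic velocity addition: u = (u' + v)/(1 + u'v/c²), with u' = 0.485c and v = 0.655c.
Numerator: 0.485 + 0.655 = 1.14. Denominator: 1 + (0.485)(0.655) = 1.317675.
u = 1.14/1.317675 = 0.86516, so the speed is 0.8652c.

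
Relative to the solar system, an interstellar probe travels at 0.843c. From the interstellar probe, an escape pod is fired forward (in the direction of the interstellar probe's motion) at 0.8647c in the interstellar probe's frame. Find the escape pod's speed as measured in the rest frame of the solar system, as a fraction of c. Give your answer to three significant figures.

0.988c

In units of c, u = (u' + v)/(1 + u'v) with u' = 0.8647 and v = 0.843.
Numerator: 0.8647 + 0.843 = 1.7077. Denominator: 1 + (0.8647)(0.843) = 1.7289421.
u = 1.7077/1.7289421 = 0.98771, so the speed is 0.988c.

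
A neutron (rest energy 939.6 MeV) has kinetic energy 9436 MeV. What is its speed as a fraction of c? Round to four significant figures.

0.9959c

γ = 1 + K/(mc²) = 1 + 9436/939.6 = 11.043.
β = √(1 − 1/γ²) = √(1 − 0.00820023) = √0.99179977 = 0.9959.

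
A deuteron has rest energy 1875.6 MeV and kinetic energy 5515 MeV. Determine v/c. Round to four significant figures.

K = (γ−1)mc², so γ = 1 + 5515/1875.6 = 3.9404.
Then v/c = √(1 − γ⁻²) = √(1 − 0.064405) = √0.935595 = 0.9673.

0.9673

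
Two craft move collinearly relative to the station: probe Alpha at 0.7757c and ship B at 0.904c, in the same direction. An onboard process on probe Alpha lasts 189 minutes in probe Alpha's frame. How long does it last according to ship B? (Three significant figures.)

Speed of probe Alpha in ship B's frame: u = (v_A − v_B)/(1 − v_A v_B/c²) = (0.7757 − 0.904)/(1 − 0.7757×0.904) = −0.1283/0.2987672 = −0.42943; |u| = 0.42943c.
At |u| = 0.42943c, γ = (1 − 0.18441)^(−1/2) = 1.1073.
The clock on probe Alpha records proper time, so ship B measures Δt = γΔτ = 1.1073 × 189 = 209 minutes.

209 minutes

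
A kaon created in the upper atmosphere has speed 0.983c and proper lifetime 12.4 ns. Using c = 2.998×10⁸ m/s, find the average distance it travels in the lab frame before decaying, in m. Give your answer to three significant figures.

19.9 m

Lorentz factor: γ = (1 − 0.966289)^(−1/2) = 5.4465.
Lab-frame lifetime: Δt = γτ = 5.4465 × 12.4 ns = 67.537 ns.
Distance: d = vΔt = 0.983 × 2.998×10⁸ m/s × 6.7537×10^-8 s = 19.9 m.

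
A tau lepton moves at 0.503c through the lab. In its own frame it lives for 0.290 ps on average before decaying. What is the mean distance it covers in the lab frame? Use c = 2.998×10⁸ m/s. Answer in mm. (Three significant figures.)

β² = 0.253009, so γ = 1/√0.746991 = 1.157.
Lab-frame lifetime: Δt = γτ = 1.157 × 0.290 ps = 0.33553 ps.
Distance: d = vΔt = 0.503 × 2.998×10⁸ m/s × 3.3553×10^-13 s = 5.06×10^-5 m = 0.0506 mm.

0.0506 mm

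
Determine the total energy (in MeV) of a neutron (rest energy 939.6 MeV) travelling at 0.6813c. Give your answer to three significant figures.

1280 MeV

γ = 1/√(1 − β²) = 1/√(1 − 0.46416969) = 1/√0.53583031 = 1/0.732004 = 1.3661.
Total energy: E = γmc² = 1.3661 × 939.6 MeV = 1280 MeV.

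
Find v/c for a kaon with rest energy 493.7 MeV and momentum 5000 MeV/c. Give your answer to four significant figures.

pc/(mc²) = 5000/493.7 = 10.128 = βγ = β/√(1−β²).
So β² = x²/(1 + x²) with x = 10.128: x² = 102.576, β² = 102.576/103.576 = 0.990345, β = 0.9952.

0.9952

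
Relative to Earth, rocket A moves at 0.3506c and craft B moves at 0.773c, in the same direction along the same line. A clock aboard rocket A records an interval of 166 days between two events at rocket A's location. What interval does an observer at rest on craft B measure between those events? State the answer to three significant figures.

204 days

The velocity of rocket A relative to craft B is (0.3506 − 0.773)c / (1 − 0.3506×0.773) = −0.57943c; relative speed 0.57943c.
γ for this relative speed: γ = 1/√(1 − 0.335739) = 1.227.
The clock on rocket A records proper time, so craft B measures Δt = γΔτ = 1.227 × 166 = 204 days.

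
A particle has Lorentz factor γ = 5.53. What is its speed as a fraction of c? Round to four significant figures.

β = √(1 − 1/γ²) = √(1 − 1/30.5809) = √0.9673 = 0.9835.

0.9835c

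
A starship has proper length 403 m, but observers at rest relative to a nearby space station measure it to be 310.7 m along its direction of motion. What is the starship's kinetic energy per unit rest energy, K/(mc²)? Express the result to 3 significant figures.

Length contraction gives γ = L₀/L = 403/310.7 = 1.29707.
K/(mc²) = γ − 1 = 1.29707 − 1 = 0.297.

0.297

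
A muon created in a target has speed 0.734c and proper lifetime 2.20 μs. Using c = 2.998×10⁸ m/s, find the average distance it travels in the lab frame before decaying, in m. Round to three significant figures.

Lorentz factor: γ = (1 − 0.538756)^(−1/2) = 1.4724.
Lab-frame lifetime: Δt = γτ = 1.4724 × 2.20 μs = 3.2393 μs.
Distance: d = vΔt = 0.734 × 2.998×10⁸ m/s × 3.2393×10^-6 s = 713 m.

713 m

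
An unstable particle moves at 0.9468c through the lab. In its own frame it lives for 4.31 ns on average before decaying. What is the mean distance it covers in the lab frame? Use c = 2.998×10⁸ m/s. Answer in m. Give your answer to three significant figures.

3.80 m

With β = 0.9468, γ = 1/√(1 − 0.9468²) = 1/√0.10356976 = 3.1073.
Lab-frame lifetime: Δt = γτ = 3.1073 × 4.31 ns = 13.392 ns.
Distance: d = vΔt = 0.9468 × 2.998×10⁸ m/s × 1.3392×10^-8 s = 3.80 m.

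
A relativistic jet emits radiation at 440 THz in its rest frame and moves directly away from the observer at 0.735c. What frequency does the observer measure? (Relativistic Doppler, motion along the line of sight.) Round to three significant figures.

172 THz

Relativistic Doppler (source moving away): f_obs = f_src · √((1−β)/(1+β)).
With β = 0.735: factor = √(0.265/1.735) = 0.39082.
f_obs = 440 × 0.39082 = 172 THz.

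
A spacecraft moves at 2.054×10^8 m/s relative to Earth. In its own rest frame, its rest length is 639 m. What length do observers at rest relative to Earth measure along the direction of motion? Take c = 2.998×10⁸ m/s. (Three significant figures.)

465 m

β = v/c = (2.054×10^8 m/s)/(2.998×10⁸ m/s) = 0.685123.
γ = 1/√(1 − β²) = 1/√(1 − 0.4693935) = 1/√0.5306065 = 1/0.728427 = 1.3728.
Along the direction of motion the measured length is L₀/γ = 639/1.3728 = 465 m.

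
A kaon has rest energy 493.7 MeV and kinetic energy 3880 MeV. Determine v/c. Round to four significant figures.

0.9936

γ = 1 + K/(mc²) = 1 + 3880/493.7 = 8.859.
β = √(1 − 1/γ²) = √(1 − 0.0127418) = √0.9872582 = 0.9936.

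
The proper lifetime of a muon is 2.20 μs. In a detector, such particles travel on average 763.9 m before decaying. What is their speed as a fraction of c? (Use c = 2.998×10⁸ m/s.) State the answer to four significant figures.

Let x = d/(cτ) = 763.9 m / (2.998×10⁸ m/s × 2.200×10^-6 s) = 1.1582. Since d = βγcτ, x = βγ = β/√(1−β²).
Solving: β² = x²/(1+x²) = 1.34143/2.34143 = 0.572911, so β = 0.7569.

0.7569c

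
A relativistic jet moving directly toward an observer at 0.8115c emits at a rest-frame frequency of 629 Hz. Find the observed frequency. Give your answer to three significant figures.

Relativistic Doppler (source moving toward): f_obs = f_src · √((1+β)/(1−β)).
With β = 0.8115: factor = √(1.8115/0.1885) = 3.1.
f_obs = 629 × 3.1 = 1950 Hz.

1950 Hz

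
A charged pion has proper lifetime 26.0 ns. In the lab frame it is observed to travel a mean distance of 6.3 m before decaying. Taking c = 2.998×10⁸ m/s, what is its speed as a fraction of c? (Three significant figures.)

d = βγcτ ⇒ βγ = d/(cτ) = 6.300 m / (7.7948 m) = 0.80823.
β = (βγ)/√(1+(βγ)²) = 0.80823/√1.653236 = 0.629.

0.629c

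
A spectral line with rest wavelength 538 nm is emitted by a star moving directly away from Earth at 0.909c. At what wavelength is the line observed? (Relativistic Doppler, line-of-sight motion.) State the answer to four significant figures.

2464 nm

Relativistic Doppler for wavelength: λ_obs = λ_src · √((1+β)/(1−β)).
With β = 0.909: factor = √(1.909/0.091) = 4.5802.
λ_obs = 538 × 4.5802 = 2464 nm.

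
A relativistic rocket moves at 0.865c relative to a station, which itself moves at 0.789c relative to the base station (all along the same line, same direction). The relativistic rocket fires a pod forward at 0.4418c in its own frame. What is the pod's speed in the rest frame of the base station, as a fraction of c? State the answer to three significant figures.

0.993c

Apply u = (u'+v)/(1+u'v) twice. Pod in the station frame: (0.4418+0.865)/(1+0.4418·0.865) = 1.3068/1.382157 = 0.94548c.
That velocity, transformed to the rest frame of the base station: (0.94548+0.789)/(1+0.94548·0.789) = 1.73448/1.74598372 = 0.99341c.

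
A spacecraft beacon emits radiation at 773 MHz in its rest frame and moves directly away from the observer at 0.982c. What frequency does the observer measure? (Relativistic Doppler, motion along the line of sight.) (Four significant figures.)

Relativistic Doppler (source moving away): f_obs = f_src · √((1−β)/(1+β)).
With β = 0.982: factor = √(0.018/1.982) = 0.095298.
f_obs = 773 × 0.095298 = 73.67 MHz.

73.67 MHz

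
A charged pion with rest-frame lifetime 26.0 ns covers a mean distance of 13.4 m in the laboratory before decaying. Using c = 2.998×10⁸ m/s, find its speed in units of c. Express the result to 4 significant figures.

d = βγcτ ⇒ βγ = d/(cτ) = 13.40 m / (7.7948 m) = 1.7191.
β = (βγ)/√(1+(βγ)²) = 1.7191/√3.9553 = 0.8644.

0.8644c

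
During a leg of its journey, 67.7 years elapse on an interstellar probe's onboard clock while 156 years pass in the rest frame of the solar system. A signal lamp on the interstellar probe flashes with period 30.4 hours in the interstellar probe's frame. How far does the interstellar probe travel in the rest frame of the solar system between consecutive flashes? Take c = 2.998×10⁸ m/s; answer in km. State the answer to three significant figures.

The time-dilation ratio gives γ = 156/67.7 = 2.30428.
β = √(1 − 1/γ²) = 0.90092. Lab-frame period = γτ = 2.30428×30.4 hours = 70.05 hours. Distance = βc × γτ = 0.90092 × 2.998×10⁸ m/s × 252180 s = 6.8113×10^13 m = 6.81×10^10 km.

6.81×10^10 km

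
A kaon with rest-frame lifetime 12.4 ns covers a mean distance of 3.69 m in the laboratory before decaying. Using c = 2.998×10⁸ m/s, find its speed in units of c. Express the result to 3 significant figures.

Let x = d/(cτ) = 3.690 m / (2.998×10⁸ m/s × 1.240×10^-8 s) = 0.9926. Since d = βγcτ, x = βγ = β/√(1−β²).
Solving: β² = x²/(1+x²) = 0.985255/1.985255 = 0.496286, so β = 0.704.

0.704c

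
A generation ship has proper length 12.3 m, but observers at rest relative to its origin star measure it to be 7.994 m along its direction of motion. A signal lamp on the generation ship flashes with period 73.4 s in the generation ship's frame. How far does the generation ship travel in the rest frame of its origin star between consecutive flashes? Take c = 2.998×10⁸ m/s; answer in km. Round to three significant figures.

From L = L₀/γ: γ = 12.3/7.994 = 1.53865.
β = √(1 − 1/γ²) = 0.76. Lab-frame period = γτ = 1.53865×73.4 s = 112.94 s. Distance = βc × γτ = 0.76 × 2.998×10⁸ m/s × 112.94 s = 2.5733×10^10 m = 2.57×10^7 km.

2.57×10^7 km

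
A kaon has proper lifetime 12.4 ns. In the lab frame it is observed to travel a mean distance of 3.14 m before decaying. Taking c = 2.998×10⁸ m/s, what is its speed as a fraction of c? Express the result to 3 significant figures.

0.645c

Let x = d/(cτ) = 3.140 m / (2.998×10⁸ m/s × 1.240×10^-8 s) = 0.84465. Since d = βγcτ, x = βγ = β/√(1−β²).
Solving: β² = x²/(1+x²) = 0.713434/1.713434 = 0.416377, so β = 0.645.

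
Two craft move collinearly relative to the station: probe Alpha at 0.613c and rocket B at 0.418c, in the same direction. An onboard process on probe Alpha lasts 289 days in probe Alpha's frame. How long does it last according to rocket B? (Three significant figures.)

299 days

The velocity of probe Alpha relative to rocket B is (0.613 − 0.418)c / (1 − 0.613×0.418) = 0.26218c; relative speed 0.26218c.
γ for this relative speed: γ = 1/√(1 − 0.0687384) = 1.0362.
Probe Alpha's interval is proper; time dilation gives Δt_B = γΔτ = 1.0362 × 289 days = 299 days.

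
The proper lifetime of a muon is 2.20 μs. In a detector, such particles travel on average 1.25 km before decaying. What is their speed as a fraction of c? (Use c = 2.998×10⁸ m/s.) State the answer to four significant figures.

Lab distance = (lab lifetime)·v = γτ·βc, so βγ = d/(cτ) = 1250/(2.998×10⁸ × 2.200×10^-6) = 1.8952.
With βγ = 1.8952: γ² = 1 + (βγ)² = 4.59178, and β = (βγ)/γ = 1.8952/2.14284 = 0.8844.

0.8844c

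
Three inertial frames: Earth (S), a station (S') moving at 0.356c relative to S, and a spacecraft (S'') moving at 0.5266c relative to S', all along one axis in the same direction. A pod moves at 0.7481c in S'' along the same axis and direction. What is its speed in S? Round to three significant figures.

Apply u = (u'+v)/(1+u'v) twice. Pod in the station frame: (0.7481+0.5266)/(1+0.7481·0.5266) = 1.2747/1.39394946 = 0.91445c.
That velocity, transformed to the rest frame of Earth: (0.91445+0.356)/(1+0.91445·0.356) = 1.27045/1.3255442 = 0.95844c.

0.958c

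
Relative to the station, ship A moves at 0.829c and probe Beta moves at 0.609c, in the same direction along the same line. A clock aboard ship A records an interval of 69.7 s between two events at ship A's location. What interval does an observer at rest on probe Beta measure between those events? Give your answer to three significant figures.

Speed of ship A in probe Beta's frame: u = (v_A − v_B)/(1 − v_A v_B/c²) = (0.829 − 0.609)/(1 − 0.829×0.609) = 0.22/0.495139 = 0.44432; |u| = 0.44432c.
γ for this relative speed: γ = 1/√(1 − 0.19742) = 1.1162.
The clock on ship A records proper time, so probe Beta measures Δt = γΔτ = 1.1162 × 69.7 = 77.8 s.

77.8 s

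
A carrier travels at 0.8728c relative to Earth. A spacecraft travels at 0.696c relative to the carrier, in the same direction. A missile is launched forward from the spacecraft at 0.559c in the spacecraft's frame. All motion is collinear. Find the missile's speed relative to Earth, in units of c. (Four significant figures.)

First combine the missile and spacecraft (S''→S'): u₁ = (0.559 + 0.696)/(1 + 0.559×0.696) = 1.255/1.389064 = 0.90349.
Then combine with the carrier (S'→S): u = (0.90349 + 0.8728)/(1 + 0.90349×0.8728) = 1.77629/1.788566072 = 0.99314.

0.9931c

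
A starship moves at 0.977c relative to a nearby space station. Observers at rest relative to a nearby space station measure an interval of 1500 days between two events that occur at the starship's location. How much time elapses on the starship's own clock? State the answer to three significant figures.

β² = 0.954529, so γ = 1/√0.045471 = 4.6896.
The starship's clock runs slow as seen from a nearby space station, so Δτ = Δt/γ = 1500/4.6896 = 320 days.

320 days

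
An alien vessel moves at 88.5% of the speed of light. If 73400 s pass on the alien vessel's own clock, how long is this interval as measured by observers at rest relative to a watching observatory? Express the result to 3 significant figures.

γ = 1/√(1 − β²) = 1/√(1 − 0.783225) = 1/√0.216775 = 1/0.465591 = 2.1478.
Time dilation: Δt = γ·Δτ = 2.1478 × 73400 = 1.58×10^5 s.

1.58×10^5 s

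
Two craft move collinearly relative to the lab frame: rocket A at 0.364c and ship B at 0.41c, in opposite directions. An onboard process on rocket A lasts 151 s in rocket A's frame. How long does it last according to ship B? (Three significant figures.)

The velocity of rocket A relative to ship B is (0.364 + 0.41)c / (1 + 0.364×0.41) = 0.67349c; relative speed 0.67349c.
γ for this relative speed: γ = 1/√(1 − 0.453589) = 1.3528.
The clock on rocket A records proper time, so ship B measures Δt = γΔτ = 1.3528 × 151 = 204 s.

204 s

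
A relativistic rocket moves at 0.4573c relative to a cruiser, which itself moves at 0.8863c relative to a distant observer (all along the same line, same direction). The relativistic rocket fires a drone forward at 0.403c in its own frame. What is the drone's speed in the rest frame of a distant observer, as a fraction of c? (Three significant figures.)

0.981c

Apply u = (u'+v)/(1+u'v) twice. Drone in the cruiser frame: (0.403+0.4573)/(1+0.403·0.4573) = 0.8603/1.1842919 = 0.72643c.
That velocity, transformed to the rest frame of a distant observer: (0.72643+0.8863)/(1+0.72643·0.8863) = 1.61273/1.643834909 = 0.98108c.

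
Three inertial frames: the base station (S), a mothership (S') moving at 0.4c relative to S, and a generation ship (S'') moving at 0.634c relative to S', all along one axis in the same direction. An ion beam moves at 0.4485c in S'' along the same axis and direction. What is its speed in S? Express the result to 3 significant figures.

Apply u = (u'+v)/(1+u'v) twice. Ion beam in the mothership frame: (0.4485+0.634)/(1+0.4485·0.634) = 1.0825/1.284349 = 0.84284c.
That velocity, transformed to the rest frame of the base station: (0.84284+0.4)/(1+0.84284·0.4) = 1.24284/1.337136 = 0.92948c.

0.929c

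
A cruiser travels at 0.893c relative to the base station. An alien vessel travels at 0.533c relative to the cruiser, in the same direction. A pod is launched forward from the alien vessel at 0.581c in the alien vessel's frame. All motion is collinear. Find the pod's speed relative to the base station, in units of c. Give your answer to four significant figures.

Apply u = (u'+v)/(1+u'v) twice. Pod in the cruiser frame: (0.581+0.533)/(1+0.581·0.533) = 1.114/1.309673 = 0.85059c.
That velocity, transformed to the rest frame of the base station: (0.85059+0.893)/(1+0.85059·0.893) = 1.74359/1.75957687 = 0.99091c.

0.9909c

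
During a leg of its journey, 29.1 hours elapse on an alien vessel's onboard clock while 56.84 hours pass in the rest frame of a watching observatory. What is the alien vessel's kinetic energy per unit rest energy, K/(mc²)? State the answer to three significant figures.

0.953

The time-dilation ratio gives γ = 56.84/29.1 = 1.95326.
Since K = (γ−1)mc², K/(mc²) = 1.95326 − 1 = 0.953.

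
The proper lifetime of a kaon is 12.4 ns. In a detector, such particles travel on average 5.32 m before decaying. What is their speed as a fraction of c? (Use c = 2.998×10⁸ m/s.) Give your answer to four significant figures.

Let x = d/(cτ) = 5.320 m / (2.998×10⁸ m/s × 1.240×10^-8 s) = 1.4311. Since d = βγcτ, x = βγ = β/√(1−β²).
Solving: β² = x²/(1+x²) = 2.04805/3.04805 = 0.671921, so β = 0.8197.

0.8197c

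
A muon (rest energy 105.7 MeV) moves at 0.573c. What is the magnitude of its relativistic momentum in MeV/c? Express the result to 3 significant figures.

73.9 MeV/c

With β = 0.573, γ = 1/√(1 − 0.573²) = 1/√0.671671 = 1.2202.
Momentum: p = γβ·mc = 1.2202 × 0.573 × 105.7 MeV/c = 73.9 MeV/c.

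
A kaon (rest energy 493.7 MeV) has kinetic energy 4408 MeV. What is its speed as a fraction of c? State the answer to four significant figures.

γ = 1 + K/(mc²) = 1 + 4408/493.7 = 9.9285.
β = √(1 − 1/γ²) = √(1 − 0.0101445) = √0.9898555 = 0.9949.

0.9949c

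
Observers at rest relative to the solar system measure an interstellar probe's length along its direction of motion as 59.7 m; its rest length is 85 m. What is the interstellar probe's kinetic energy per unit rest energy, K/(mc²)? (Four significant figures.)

γ = L₀/L = 85/59.7 = 1.42379.
K/(mc²) = γ − 1 = 1.42379 − 1 = 0.4238.

0.4238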